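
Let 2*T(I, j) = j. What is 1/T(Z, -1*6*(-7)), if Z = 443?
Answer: 1/21 ≈ 0.047619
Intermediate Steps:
T(I, j) = j/2
1/T(Z, -1*6*(-7)) = 1/((-1*6*(-7))/2) = 1/((-6*(-7))/2) = 1/((½)*42) = 1/21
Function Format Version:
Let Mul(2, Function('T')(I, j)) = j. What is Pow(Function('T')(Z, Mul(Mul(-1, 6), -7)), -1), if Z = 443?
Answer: Rational(1, 21) ≈ 0.047619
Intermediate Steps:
Function('T')(I, j) = Mul(Rational(1, 2), j)
Pow(Function('T')(Z, Mul(Mul(-1, 6), -7)), -1) = Pow(Mul(Rational(1, 2), Mul(Mul(-1, 6), -7)), -1) = Pow(Mul(Rational(1, 2), Mul(-6, -7)), -1) = Pow(Mul(Rational(1, 2), 42), -1) = Pow(21, -1) = Rational(1, 21)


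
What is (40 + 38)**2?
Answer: 6084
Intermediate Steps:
(40 + 38)**2 = 78**2 = 6084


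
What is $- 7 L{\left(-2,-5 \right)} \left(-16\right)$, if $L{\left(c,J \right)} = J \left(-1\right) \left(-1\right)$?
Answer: $-560$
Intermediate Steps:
$L{\left(c,J \right)} = J$ ($L{\left(c,J \right)} = - J \left(-1\right) = J$)
$- 7 L{\left(-2,-5 \right)} \left(-16\right) = \left(-7\right) \left(-5\right) \left(-16\right) = 35 \left(-16\right) = -560$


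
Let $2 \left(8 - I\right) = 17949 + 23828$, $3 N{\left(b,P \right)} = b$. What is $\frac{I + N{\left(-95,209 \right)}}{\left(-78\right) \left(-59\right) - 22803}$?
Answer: $\frac{125473}{109206} \approx 1.149$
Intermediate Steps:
$N{\left(b,P \right)} = \frac{b}{3}$
$I = - \frac{41761}{2}$ ($I = 8 - \frac{17949 + 23828}{2} = 8 - \frac{41777}{2} = - \frac{41761}{2} \approx -20881.0$)
$\frac{I + N{\left(-95,209 \right)}}{\left(-78\right) \left(-59\right) - 22803} = \frac{- \frac{41761}{2} + \frac{1}{3} \left(-95\right)}{\left(-78\right) \left(-59\right) - 22803} = \frac{- \frac{41761}{2} - \frac{95}{3}}{4602 - 22803} = - \frac{125473}{6 \left(-18201\right)} = \left(- \frac{125473}{6}\right) \left(- \frac{1}{18201}\right) = \frac{125473}{109206}$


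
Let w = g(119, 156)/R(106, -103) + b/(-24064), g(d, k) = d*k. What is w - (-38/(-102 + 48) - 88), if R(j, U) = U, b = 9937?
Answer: -6247144045/66921984 ≈ -93.350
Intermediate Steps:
w = -447747607/2478592 (w = (119*156)/(-103) + 9937/(-24064) = 18564*(-1/103) + 9937*(-1/24064) = -18564/103 - 9937/24064 = -447747607/2478592 ≈ -180.65)
w - (-38/(-102 + 48) - 88) = -447747607/2478592 - (-38/(-102 + 48) - 88) = -447747607/2478592 - (-38/(-54) - 88) = -447747607/2478592 - (-1/54*(-38) - 88) = -447747607/2478592 - (19/27 - 88) = -447747607/2478592 - 1*(-2357/27) = -447747607/2478592 + 2357/27 = -6247144045/66921984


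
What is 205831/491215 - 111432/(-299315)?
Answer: 23269075129/29405603545 ≈ 0.79131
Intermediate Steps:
205831/491215 - 111432/(-299315) = 205831*(1/491215) - 111432*(-1/299315) = 205831/491215 + 111432/299315 = 23269075129/29405603545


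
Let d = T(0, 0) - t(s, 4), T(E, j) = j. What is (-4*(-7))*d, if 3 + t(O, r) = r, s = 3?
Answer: -28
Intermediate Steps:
t(O, r) = -3 + r
d = -1 (d = 0 - (-3 + 4) = 0 - 1*1 = 0 - 1 = -1)
(-4*(-7))*d = -4*(-7)*(-1) = 28*(-1) = -28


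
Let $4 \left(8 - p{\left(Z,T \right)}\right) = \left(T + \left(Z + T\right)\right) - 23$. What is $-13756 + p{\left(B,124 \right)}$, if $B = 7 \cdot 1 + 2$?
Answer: $- \frac{27613}{2} \approx -13807.0$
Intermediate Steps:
$B = 9$ ($B = 7 + 2 = 9$)
$p{\left(Z,T \right)} = \frac{55}{4} - \frac{T}{2} - \frac{Z}{4}$ ($p{\left(Z,T \right)} = 8 - \frac{\left(T + \left(Z + T\right)\right) - 23}{4} = 8 - \frac{\left(T + \left(T + Z\right)\right) - 23}{4} = 8 - \frac{\left(Z + 2 T\right) - 23}{4} = 8 - \frac{-23 + Z + 2 T}{4} = 8 - \left(- \frac{23}{4} + \frac{T}{2} + \frac{Z}{4}\right) = \frac{55}{4} - \frac{T}{2} - \frac{Z}{4}$)
$-13756 + p{\left(B,124 \right)} = -13756 - \frac{101}{2} = - \frac{27613}{2}$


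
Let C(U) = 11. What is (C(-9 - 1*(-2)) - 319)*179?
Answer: -55132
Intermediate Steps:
(C(-9 - 1*(-2)) - 319)*179 = (11 - 319)*179 = -308*179 = -55132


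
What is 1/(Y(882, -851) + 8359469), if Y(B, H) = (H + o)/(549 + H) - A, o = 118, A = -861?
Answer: 302/2524820393 ≈ 1.1961e-7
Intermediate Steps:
Y(B, H) = 861 + (118 + H)/(549 + H) (Y(B, H) = (H + 118)/(549 + H) - 1*(-861) = (118 + H)/(549 + H) + 861 = 861 + (118 + H)/(549 + H))
1/(Y(882, -851) + 8359469) = 1/(431*(1097 + 2*(-851))/(549 - 851) + 8359469) = 1/(431*(1097 - 1702)/(-302) + 8359469) = 1/(431*(-1/302)*(-605) + 8359469) = 1/(260755/302 + 8359469) = 1/(2524820393/302) = 302/2524820393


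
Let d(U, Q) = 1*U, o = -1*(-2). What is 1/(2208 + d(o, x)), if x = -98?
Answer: 1/2210 ≈ 0.00045249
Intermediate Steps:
o = 2
d(U, Q) = U
1/(2208 + d(o, x)) = 1/(2208 + 2) = 1/2210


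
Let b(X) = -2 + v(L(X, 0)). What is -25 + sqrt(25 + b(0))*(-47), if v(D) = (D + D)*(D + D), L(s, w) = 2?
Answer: -25 - 47*sqrt(39) ≈ -318.51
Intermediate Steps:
v(D) = 4*D**2 (v(D) = (2*D)*(2*D) = 4*D**2)
b(X) = 14 (b(X) = -2 + 4*2**2 = -2 + 4*4 = -2 + 16 = 14)
-25 + sqrt(25 + b(0))*(-47) = -25 + sqrt(25 + 14)*(-47) = -25 + sqrt(39)*(-47) = -25 - 47*sqrt(39)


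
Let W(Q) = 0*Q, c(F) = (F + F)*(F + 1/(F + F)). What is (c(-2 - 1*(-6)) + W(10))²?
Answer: 1089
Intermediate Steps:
c(F) = 2*F*(F + 1/(2*F)) (c(F) = (2*F)*(F + 1/(2*F)) = 2*F*(F + 1/(2*F)))
W(Q) = 0
(c(-2 - 1*(-6)) + W(10))² = ((1 + 2*(-2 - 1*(-6))²) + 0)² = ((1 + 2*(-2 + 6)²) + 0)² = ((1 + 2*4²) + 0)² = ((1 + 2*16) + 0)² = ((1 + 32) + 0)² = (33 + 0)² = 33² = 1089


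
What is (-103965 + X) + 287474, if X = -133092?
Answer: 50417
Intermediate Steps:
(-103965 + X) + 287474 = (-103965 - 133092) + 287474 = -237057 + 287474 = 50417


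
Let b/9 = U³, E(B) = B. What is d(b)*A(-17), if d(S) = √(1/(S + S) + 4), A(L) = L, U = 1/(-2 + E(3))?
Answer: -17*√146/6 ≈ -34.235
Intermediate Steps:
U = 1 (U = 1/(-2 + 3) = 1/1 = 1)
b = 9 (b = 9*1³ = 9*1 = 9)
d(S) = √(4 + 1/(2*S)) (d(S) = √(1/(2*S) + 4) = √(4 + 1/(2*S)))
d(b)*A(-17) = (√(16 + 2/9)/2)*(-17) = (√(146/9)/2)*(-17) = ((√146/3)/2)*(-17) = (√146/6)*(-17) = -17*√146/6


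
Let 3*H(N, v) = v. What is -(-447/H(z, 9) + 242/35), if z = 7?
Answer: 4973/35 ≈ 142.09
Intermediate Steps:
H(N, v) = v/3
-(-447/H(z, 9) + 242/35) = -(-447/((⅓)*9) + 242/35) = -(-447/3 + 242*(1/35)) = -(-447*⅓ + 242/35) = -(-149 + 242/35) = -1*(-4973/35) = 4973/35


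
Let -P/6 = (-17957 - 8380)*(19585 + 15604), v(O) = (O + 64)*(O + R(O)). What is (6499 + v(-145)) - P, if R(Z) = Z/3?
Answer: -5560613999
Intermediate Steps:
R(Z) = Z/3 (R(Z) = Z*(⅓) = Z/3)
v(O) = 4*O*(64 + O)/3 (v(O) = (O + 64)*(O + O/3) = (64 + O)*(4*O/3) = 4*O*(64 + O)/3)
P = 5560636158 (P = -6*(-17957 - 8380)*(19585 + 15604) = -(-158022)*35189 = -6*(-926772693) = 5560636158)
(6499 + v(-145)) - P = (6499 + (4/3)*(-145)*(64 - 145)) - 1*5560636158 = (6499 + (4/3)*(-145)*(-81)) - 5560636158 = (6499 + 15660) - 5560636158 = 22159 - 5560636158 = -5560613999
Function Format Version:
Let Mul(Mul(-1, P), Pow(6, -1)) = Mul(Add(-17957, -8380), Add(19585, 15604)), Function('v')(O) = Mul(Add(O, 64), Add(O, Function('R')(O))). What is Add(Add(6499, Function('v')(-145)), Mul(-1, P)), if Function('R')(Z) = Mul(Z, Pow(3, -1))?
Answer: -5560613999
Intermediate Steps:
Function('R')(Z) = Mul(Rational(1, 3), Z) (Function('R')(Z) = Mul(Z, Rational(1, 3)) = Mul(Rational(1, 3), Z))
Function('v')(O) = Mul(Rational(4, 3), O, Add(64, O)) (Function('v')(O) = Mul(Add(O, 64), Add(O, Mul(Rational(1, 3), O))) = Mul(Add(64, O), Mul(Rational(4, 3), O)) = Mul(Rational(4, 3), O, Add(64, O)))
P = 5560636158 (P = Mul(-6, Mul(Add(-17957, -8380), Add(19585, 15604))) = Mul(-6, Mul(-26337, 35189)) = Mul(-6, -926772693) = 5560636158)
Add(Add(6499, Function('v')(-145)), Mul(-1, P)) = Add(Add(6499, Mul(Rational(4, 3), -145, Add(64, -145))), Mul(-1, 5560636158)) = Add(Add(6499, Mul(Rational(4, 3), -145, -81)), -5560636158) = Add(Add(6499, 15660), -5560636158) = Add(22159, -5560636158) = -5560613999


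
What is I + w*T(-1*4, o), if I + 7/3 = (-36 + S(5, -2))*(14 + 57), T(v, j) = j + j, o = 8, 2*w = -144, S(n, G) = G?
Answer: -11557/3 ≈ -3852.3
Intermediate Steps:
w = -72 (w = (½)*(-144) = -72)
T(v, j) = 2*j
I = -8101/3 (I = -7/3 + (-36 - 2)*(14 + 57) = -7/3 - 38*71 = -7/3 - 2698 = -8101/3 ≈ -2700.3)
I + w*T(-1*4, o) = -8101/3 - 144*8 = -8101/3 - 72*16 = -8101/3 - 1152 = -11557/3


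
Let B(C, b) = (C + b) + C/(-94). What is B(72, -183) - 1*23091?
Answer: -1090530/47 ≈ -23203.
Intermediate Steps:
B(C, b) = b + 93*C/94 (B(C, b) = (C + b) + C*(-1/94) = (C + b) - C/94 = b + 93*C/94)
B(72, -183) - 1*23091 = (-183 + (93/94)*72) - 1*23091 = (-183 + 3348/47) - 23091 = -5253/47 - 23091 = -1090530/47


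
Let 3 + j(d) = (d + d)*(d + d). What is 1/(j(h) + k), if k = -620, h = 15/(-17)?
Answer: -289/179147 ≈ -0.0016132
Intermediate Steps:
h = -15/17 (h = 15*(-1/17) = -15/17 ≈ -0.88235)
j(d) = -3 + 4*d² (j(d) = -3 + (d + d)*(d + d) = -3 + (2*d)*(2*d) = -3 + 4*d²)
1/(j(h) + k) = 1/((-3 + 4*(-15/17)²) - 620) = 1/((-3 + 4*(225/289)) - 620) = 1/((-3 + 900/289) - 620) = 1/(33/289 - 620) = 1/(-179147/289) = -289/179147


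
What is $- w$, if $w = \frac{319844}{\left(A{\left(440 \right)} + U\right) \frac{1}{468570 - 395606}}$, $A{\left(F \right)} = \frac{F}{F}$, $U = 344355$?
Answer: $- \frac{5834274404}{86089} \approx -67770.0$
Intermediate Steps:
$A{\left(F \right)} = 1$
$w = \frac{5834274404}{86089}$ ($w = \frac{319844}{\left(1 + 344355\right) \frac{1}{468570 - 395606}} = \frac{319844}{344356 \cdot \frac{1}{72964}} = \frac{319844}{\frac{86089}{18241}} = 319844 \cdot \frac{18241}{86089} = \frac{5834274404}{86089} \approx 67770.0$)
$- w = \left(-1\right) \frac{5834274404}{86089} = - \frac{5834274404}{86089}$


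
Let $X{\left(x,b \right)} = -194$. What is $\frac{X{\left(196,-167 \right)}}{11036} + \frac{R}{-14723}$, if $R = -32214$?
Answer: $\frac{176328721}{81241514} \approx 2.1704$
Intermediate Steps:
$\frac{X{\left(196,-167 \right)}}{11036} + \frac{R}{-14723} = - \frac{194}{11036} - \frac{32214}{-14723} = \left(-194\right) \frac{1}{11036} - - \frac{32214}{14723} = - \frac{97}{5518} + \frac{32214}{14723} = \frac{176328721}{81241514}$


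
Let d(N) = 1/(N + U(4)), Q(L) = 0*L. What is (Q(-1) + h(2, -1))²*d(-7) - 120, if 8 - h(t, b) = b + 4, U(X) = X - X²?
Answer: -2305/19 ≈ -121.32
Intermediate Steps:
h(t, b) = 4 - b (h(t, b) = 8 - (b + 4) = 8 - (4 + b) = 8 + (-4 - b) = 4 - b)
Q(L) = 0
d(N) = 1/(-12 + N) (d(N) = 1/(N + 4*(1 - 1*4)) = 1/(N + 4*(1 - 4)) = 1/(N + 4*(-3)) = 1/(N - 12) = 1/(-12 + N))
(Q(-1) + h(2, -1))²*d(-7) - 120 = (0 + (4 - 1*(-1)))²/(-12 - 7) - 120 = (0 + (4 + 1))²/(-19) - 120 = (0 + 5)²*(-1/19) - 120 = 5²*(-1/19) - 120 = 25*(-1/19) - 120 = -25/19 - 120 = -2305/19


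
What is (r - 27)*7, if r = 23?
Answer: -28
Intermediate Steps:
(r - 27)*7 = (23 - 27)*7 = -4*7 = -28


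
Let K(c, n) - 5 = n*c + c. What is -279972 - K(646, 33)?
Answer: -301941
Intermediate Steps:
K(c, n) = 5 + c + c*n (K(c, n) = 5 + (n*c + c) = 5 + (c*n + c) = 5 + (c + c*n) = 5 + c + c*n)
-279972 - K(646, 33) = -279972 - (5 + 646 + 646*33) = -279972 - (5 + 646 + 21318) = -279972 - 1*21969 = -279972 - 21969 = -301941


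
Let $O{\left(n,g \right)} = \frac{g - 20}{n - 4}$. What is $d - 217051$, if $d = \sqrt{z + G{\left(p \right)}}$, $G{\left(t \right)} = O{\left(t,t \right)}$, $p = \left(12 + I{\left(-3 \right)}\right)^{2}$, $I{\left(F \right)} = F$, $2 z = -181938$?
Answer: $-217051 + \frac{2 i \sqrt{134837626}}{77} \approx -2.1705 \cdot 10^{5} + 301.61 i$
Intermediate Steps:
$z = -90969$ ($z = \frac{1}{2} \left(-181938\right) = -90969$)
$O{\left(n,g \right)} = \frac{-20 + g}{-4 + n}$
$p = 81$ ($p = \left(12 - 3\right)^{2} = 9^{2} = 81$)
$G{\left(t \right)} = \frac{-20 + t}{-4 + t}$
$d = \frac{2 i \sqrt{134837626}}{77}$ ($d = \sqrt{-90969 + \frac{-20 + 81}{-4 + 81}} = \sqrt{-90969 + \frac{1}{77} \cdot 61} = \sqrt{-90969 + \frac{61}{77}} = \sqrt{- \frac{7004552}{77}} = \frac{2 i \sqrt{134837626}}{77} \approx 301.61 i$)
$d - 217051 = \frac{2 i \sqrt{134837626}}{77} - 217051 = -217051 + \frac{2 i \sqrt{134837626}}{77}$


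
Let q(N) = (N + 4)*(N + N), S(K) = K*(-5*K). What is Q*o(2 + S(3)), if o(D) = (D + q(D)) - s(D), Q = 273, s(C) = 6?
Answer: 902265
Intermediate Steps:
S(K) = -5*K²
q(N) = 2*N*(4 + N) (q(N) = (4 + N)*(2*N) = 2*N*(4 + N))
o(D) = -6 + D + 2*D*(4 + D) (o(D) = (D + 2*D*(4 + D)) - 1*6 = (D + 2*D*(4 + D)) - 6 = -6 + D + 2*D*(4 + D))
Q*o(2 + S(3)) = 273*(-6 + (2 - 5*3²) + 2*(2 - 5*3²)*(4 + (2 - 5*3²))) = 273*(-6 + (2 - 5*9) + 2*(2 - 5*9)*(4 + (2 - 5*9))) = 273*(-6 + (2 - 45) + 2*(2 - 45)*(4 + (2 - 45))) = 273*(-6 - 43 + 2*(-43)*(4 - 43)) = 273*(-6 - 43 + 2*(-43)*(-39)) = 273*(-6 - 43 + 3354) = 273*3305 = 902265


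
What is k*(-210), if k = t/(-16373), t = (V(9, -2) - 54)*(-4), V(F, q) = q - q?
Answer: 6480/2339 ≈ 2.7704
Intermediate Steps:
V(F, q) = 0
t = 216 (t = (0 - 54)*(-4) = -54*(-4) = 216)
k = -216/16373 (k = 216/(-16373) = 216*(-1/16373) = -216/16373 ≈ -0.013192)
k*(-210) = -216/16373*(-210) = 6480/2339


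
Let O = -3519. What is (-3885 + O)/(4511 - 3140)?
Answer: -2468/457 ≈ -5.4004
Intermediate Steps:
(-3885 + O)/(4511 - 3140) = (-3885 - 3519)/(4511 - 3140) = -7404/1371 = -7404*1/1371 = -2468/457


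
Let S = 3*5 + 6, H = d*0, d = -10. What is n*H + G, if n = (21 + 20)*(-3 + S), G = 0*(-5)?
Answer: 0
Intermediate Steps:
H = 0 (H = -10*0 = 0)
G = 0
S = 21 (S = 15 + 6 = 21)
n = 738 (n = (21 + 20)*(-3 + 21) = 41*18 = 738)
n*H + G = 738*0 + 0 = 0 + 0 = 0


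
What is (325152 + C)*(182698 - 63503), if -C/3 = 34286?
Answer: 26496333330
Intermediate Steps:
C = -102858 (C = -3*34286 = -102858)
(325152 + C)*(182698 - 63503) = (325152 - 102858)*(182698 - 63503) = 222294*119195 = 26496333330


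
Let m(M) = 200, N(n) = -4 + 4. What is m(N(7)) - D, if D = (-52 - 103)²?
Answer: -23825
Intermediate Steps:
N(n) = 0
D = 24025 (D = (-155)² = 24025)
m(N(7)) - D = 200 - 1*24025 = 200 - 24025 = -23825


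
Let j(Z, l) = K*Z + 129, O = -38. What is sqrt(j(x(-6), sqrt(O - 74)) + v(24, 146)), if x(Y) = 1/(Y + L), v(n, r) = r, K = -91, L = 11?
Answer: 2*sqrt(1605)/5 ≈ 16.025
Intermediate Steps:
x(Y) = 1/(11 + Y) (x(Y) = 1/(Y + 11) = 1/(11 + Y))
j(Z, l) = 129 - 91*Z (j(Z, l) = -91*Z + 129 = 129 - 91*Z)
sqrt(j(x(-6), sqrt(O - 74)) + v(24, 146)) = sqrt((129 - 91/(11 - 6)) + 146) = sqrt((129 - 91/5) + 146) = sqrt(554/5 + 146) = sqrt(1284/5) = 2*sqrt(1605)/5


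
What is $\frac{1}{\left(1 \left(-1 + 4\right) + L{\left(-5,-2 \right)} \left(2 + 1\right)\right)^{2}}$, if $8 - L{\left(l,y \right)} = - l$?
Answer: $\frac{1}{144} \approx 0.0069444$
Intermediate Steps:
$L{\left(l,y \right)} = 8 + l$ ($L{\left(l,y \right)} = 8 - - l = 8 + l$)
$\frac{1}{\left(1 \left(-1 + 4\right) + L{\left(-5,-2 \right)} \left(2 + 1\right)\right)^{2}} = \frac{1}{\left(1 \left(-1 + 4\right) + \left(8 - 5\right) \left(2 + 1\right)\right)^{2}} = \frac{1}{\left(1 \cdot 3 + 3 \cdot 3\right)^{2}} = \frac{1}{\left(3 + 9\right)^{2}} = \frac{1}{12^{2}} = \frac{1}{144}$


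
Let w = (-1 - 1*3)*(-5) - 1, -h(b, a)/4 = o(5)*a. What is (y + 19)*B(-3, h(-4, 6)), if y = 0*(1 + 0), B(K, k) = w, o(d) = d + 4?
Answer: 361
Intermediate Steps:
o(d) = 4 + d
h(b, a) = -36*a (h(b, a) = -4*(4 + 5)*a = -36*a)
w = 19 (w = (-1 - 3)*(-5) - 1 = -4*(-5) - 1 = 20 - 1 = 19)
B(K, k) = 19
y = 0 (y = 0*1 = 0)
(y + 19)*B(-3, h(-4, 6)) = (0 + 19)*19 = 19*19 = 361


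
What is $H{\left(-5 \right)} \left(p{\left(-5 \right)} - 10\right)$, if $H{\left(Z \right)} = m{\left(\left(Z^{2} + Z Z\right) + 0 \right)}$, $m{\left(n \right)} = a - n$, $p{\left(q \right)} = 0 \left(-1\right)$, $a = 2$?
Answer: $480$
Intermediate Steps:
$p{\left(q \right)} = 0$
$m{\left(n \right)} = 2 - n$
$H{\left(Z \right)} = 2 - 2 Z^{2}$ ($H{\left(Z \right)} = 2 - \left(\left(Z^{2} + Z Z\right) + 0\right) = 2 - \left(\left(Z^{2} + Z^{2}\right) + 0\right) = 2 - \left(2 Z^{2} + 0\right) = 2 - 2 Z^{2}$)
$H{\left(-5 \right)} \left(p{\left(-5 \right)} - 10\right) = \left(2 - 2 \left(-5\right)^{2}\right) \left(0 - 10\right) = \left(2 - 50\right) \left(-10\right) = \left(-48\right) \left(-10\right) = 480$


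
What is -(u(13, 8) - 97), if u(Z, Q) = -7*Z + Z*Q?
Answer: 84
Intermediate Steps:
u(Z, Q) = -7*Z + Q*Z
-(u(13, 8) - 97) = -(13*(-7 + 8) - 97) = -(13*1 - 97) = -(13 - 97) = -1*(-84) = 84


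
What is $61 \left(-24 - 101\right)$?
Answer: $-7625$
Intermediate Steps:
$61 \left(-24 - 101\right) = 61 \left(-125\right) = -7625$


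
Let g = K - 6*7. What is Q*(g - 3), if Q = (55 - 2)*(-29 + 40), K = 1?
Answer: -25652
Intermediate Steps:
g = -41 (g = 1 - 6*7 = 1 - 42 = -41)
Q = 583 (Q = 53*11 = 583)
Q*(g - 3) = 583*(-41 - 3) = 583*(-44) = -25652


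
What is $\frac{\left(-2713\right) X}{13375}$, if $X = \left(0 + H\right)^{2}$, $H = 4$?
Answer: $- \frac{43408}{13375} \approx -3.2455$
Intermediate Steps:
$X = 16$ ($X = \left(0 + 4\right)^{2} = 4^{2} = 16$)
$\frac{\left(-2713\right) X}{13375} = \frac{\left(-2713\right) 16}{13375} = \left(-43408\right) \frac{1}{13375} = - \frac{43408}{13375}$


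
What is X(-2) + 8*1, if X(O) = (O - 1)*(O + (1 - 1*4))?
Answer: 23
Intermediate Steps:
X(O) = (-1 + O)*(-3 + O) (X(O) = (-1 + O)*(O + (1 - 4)) = (-1 + O)*(O - 3) = (-1 + O)*(-3 + O))
X(-2) + 8*1 = (3 + (-2)² - 4*(-2)) + 8*1 = (3 + 4 + 8) + 8 = 15 + 8 = 23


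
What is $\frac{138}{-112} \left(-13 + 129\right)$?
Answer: $- \frac{2001}{14} \approx -142.93$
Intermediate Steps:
$\frac{138}{-112} \left(-13 + 129\right) = 138 \left(- \frac{1}{112}\right) 116 = \left(- \frac{69}{56}\right) 116 = - \frac{2001}{14}$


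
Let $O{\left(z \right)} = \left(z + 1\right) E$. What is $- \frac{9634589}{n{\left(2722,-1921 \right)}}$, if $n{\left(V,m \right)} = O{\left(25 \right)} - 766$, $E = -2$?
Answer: $\frac{9634589}{818} \approx 11778.0$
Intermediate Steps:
$O{\left(z \right)} = -2 - 2 z$ ($O{\left(z \right)} = \left(z + 1\right) \left(-2\right) = \left(1 + z\right) \left(-2\right) = -2 - 2 z$)
$n{\left(V,m \right)} = -818$ ($n{\left(V,m \right)} = \left(-2 - 50\right) - 766 = -52 - 766 = -818$)
$- \frac{9634589}{n{\left(2722,-1921 \right)}} = - \frac{9634589}{-818} = \left(-9634589\right) \left(- \frac{1}{818}\right) = \frac{9634589}{818}$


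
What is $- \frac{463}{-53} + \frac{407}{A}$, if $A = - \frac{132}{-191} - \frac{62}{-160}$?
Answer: $\frac{337235583}{873493} \approx 386.08$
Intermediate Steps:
$A = \frac{16481}{15280}$ ($A = \left(-132\right) \left(- \frac{1}{191}\right) - - \frac{31}{80} = \frac{132}{191} + \frac{31}{80} = \frac{16481}{15280} \approx 1.0786$)
$- \frac{463}{-53} + \frac{407}{A} = - \frac{463}{-53} + \frac{407}{\frac{16481}{15280}} = \left(-463\right) \left(- \frac{1}{53}\right) + 407 \cdot \frac{15280}{16481} = \frac{463}{53} + \frac{6218960}{16481} = \frac{337235583}{873493}$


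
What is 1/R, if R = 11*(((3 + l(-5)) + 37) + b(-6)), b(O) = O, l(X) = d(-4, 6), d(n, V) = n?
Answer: 1/330 ≈ 0.0030303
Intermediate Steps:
l(X) = -4
R = 330 (R = 11*(((3 - 4) + 37) - 6) = 11*((-1 + 37) - 6) = 11*(36 - 6) = 11*30 = 330)
1/R = 1/330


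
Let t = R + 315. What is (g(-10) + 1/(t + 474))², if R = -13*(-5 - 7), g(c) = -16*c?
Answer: 22861742401/893025 ≈ 25600.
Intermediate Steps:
R = 156 (R = -13*(-12) = 156)
t = 471 (t = 156 + 315 = 471)
(g(-10) + 1/(t + 474))² = (-16*(-10) + 1/(471 + 474))² = (160 + 1/945)² = (151201/945)² = 22861742401/893025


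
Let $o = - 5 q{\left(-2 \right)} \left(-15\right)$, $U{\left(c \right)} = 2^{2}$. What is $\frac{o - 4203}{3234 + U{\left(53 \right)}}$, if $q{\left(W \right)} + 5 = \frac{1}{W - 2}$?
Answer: $- \frac{18387}{12952} \approx -1.4196$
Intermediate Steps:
$U{\left(c \right)} = 4$
$q{\left(W \right)} = -5 + \frac{1}{-2 + W}$ ($q{\left(W \right)} = -5 + \frac{1}{W - 2} = -5 + \frac{1}{-2 + W}$)
$o = - \frac{1575}{4}$ ($o = - 5 \frac{11 - -10}{-2 - 2} \left(-15\right) = - 5 \frac{11 + 10}{-4} \left(-15\right) = - 5 \left(\left(- \frac{1}{4}\right) 21\right) \left(-15\right) = \left(-5\right) \left(- \frac{21}{4}\right) \left(-15\right) = \frac{105}{4} \left(-15\right) = - \frac{1575}{4} \approx -393.75$)
$\frac{o - 4203}{3234 + U{\left(53 \right)}} = \frac{- \frac{1575}{4} - 4203}{3234 + 4} = - \frac{18387}{4 \cdot 3238} = \left(- \frac{18387}{4}\right) \frac{1}{3238} = - \frac{18387}{12952}$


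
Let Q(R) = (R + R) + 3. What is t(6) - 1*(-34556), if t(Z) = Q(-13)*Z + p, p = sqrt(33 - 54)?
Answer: 34418 + I*sqrt(21) ≈ 34418.0 + 4.5826*I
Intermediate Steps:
Q(R) = 3 + 2*R (Q(R) = 2*R + 3 = 3 + 2*R)
p = I*sqrt(21) (p = sqrt(-21) = I*sqrt(21) ≈ 4.5826*I)
t(Z) = -23*Z + I*sqrt(21) (t(Z) = (3 + 2*(-13))*Z + I*sqrt(21) = (3 - 26)*Z + I*sqrt(21) = -23*Z + I*sqrt(21))
t(6) - 1*(-34556) = (-23*6 + I*sqrt(21)) - 1*(-34556) = (-138 + I*sqrt(21)) + 34556 = 34418 + I*sqrt(21)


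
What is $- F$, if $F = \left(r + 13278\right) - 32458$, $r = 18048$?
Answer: $1132$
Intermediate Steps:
$F = -1132$ ($F = \left(18048 + 13278\right) - 32458 = 31326 - 32458 = -1132$)
$- F = \left(-1\right) \left(-1132\right) = 1132$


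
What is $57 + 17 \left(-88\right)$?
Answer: $-1439$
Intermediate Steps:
$57 + 17 \left(-88\right) = 57 - 1496 = -1439$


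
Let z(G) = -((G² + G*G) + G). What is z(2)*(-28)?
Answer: 280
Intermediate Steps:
z(G) = -G - 2*G² (z(G) = -((G² + G²) + G) = -(2*G² + G) = -(G + 2*G²) = -G - 2*G²)
z(2)*(-28) = -1*2*(1 + 2*2)*(-28) = -1*2*(1 + 4)*(-28) = -1*2*5*(-28) = -10*(-28) = 280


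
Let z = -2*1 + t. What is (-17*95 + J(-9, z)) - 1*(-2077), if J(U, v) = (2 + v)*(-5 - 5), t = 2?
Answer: 442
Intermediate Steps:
z = 0 (z = -2*1 + 2 = -2 + 2 = 0)
J(U, v) = -20 - 10*v (J(U, v) = (2 + v)*(-10) = -20 - 10*v)
(-17*95 + J(-9, z)) - 1*(-2077) = (-17*95 + (-20 - 10*0)) - 1*(-2077) = (-1615 + (-20 + 0)) + 2077 = (-1615 - 20) + 2077 = -1635 + 2077 = 442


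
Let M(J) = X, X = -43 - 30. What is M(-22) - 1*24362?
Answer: -24435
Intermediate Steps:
X = -73
M(J) = -73
M(-22) - 1*24362 = -73 - 1*24362 = -73 - 24362 = -24435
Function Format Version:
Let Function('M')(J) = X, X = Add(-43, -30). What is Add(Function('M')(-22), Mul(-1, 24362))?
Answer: -24435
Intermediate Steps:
X = -73
Function('M')(J) = -73
Add(Function('M')(-22), Mul(-1, 24362)) = Add(-73, Mul(-1, 24362)) = Add(-73, -24362) = -24435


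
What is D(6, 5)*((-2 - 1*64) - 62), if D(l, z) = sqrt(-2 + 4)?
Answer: -128*sqrt(2) ≈ -181.02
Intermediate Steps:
D(l, z) = sqrt(2)
D(6, 5)*((-2 - 1*64) - 62) = sqrt(2)*((-2 - 1*64) - 62) = sqrt(2)*((-2 - 64) - 62) = sqrt(2)*(-66 - 62) = sqrt(2)*(-128) = -128*sqrt(2)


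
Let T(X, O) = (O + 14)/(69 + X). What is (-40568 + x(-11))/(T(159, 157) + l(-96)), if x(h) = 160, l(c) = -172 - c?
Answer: 161632/301 ≈ 536.98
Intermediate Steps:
T(X, O) = (14 + O)/(69 + X)
(-40568 + x(-11))/(T(159, 157) + l(-96)) = (-40568 + 160)/((14 + 157)/(69 + 159) + (-172 - 1*(-96))) = -40408/(171/228 + (-172 + 96)) = -40408/((1/228)*171 - 76) = -40408/(¾ - 76) = -40408/(-301/4) = -40408*(-4/301) = 161632/301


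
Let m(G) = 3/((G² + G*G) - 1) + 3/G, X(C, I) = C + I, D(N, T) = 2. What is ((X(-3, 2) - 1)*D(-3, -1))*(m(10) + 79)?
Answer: -315674/995 ≈ -317.26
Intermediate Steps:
m(G) = 3/G + 3/(-1 + 2*G²) (m(G) = 3/((G² + G²) - 1) + 3/G = 3/(2*G² - 1) + 3/G = 3/(-1 + 2*G²) + 3/G = 3/G + 3/(-1 + 2*G²))
((X(-3, 2) - 1)*D(-3, -1))*(m(10) + 79) = (((-3 + 2) - 1)*2)*((-3 + 3*10 + 6*10²)/(-1*10 + 2*10³) + 79) = ((-1 - 1)*2)*((-3 + 30 + 6*100)/(-10 + 2*1000) + 79) = (-2*2)*((-3 + 30 + 600)/(-10 + 2000) + 79) = -4*(627/1990 + 79) = -4*157837/1990 = -315674/995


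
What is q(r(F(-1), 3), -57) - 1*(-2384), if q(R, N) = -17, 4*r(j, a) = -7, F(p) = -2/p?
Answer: 2367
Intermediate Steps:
r(j, a) = -7/4 (r(j, a) = (¼)*(-7) = -7/4)
q(r(F(-1), 3), -57) - 1*(-2384) = -17 - 1*(-2384) = -17 + 2384 = 2367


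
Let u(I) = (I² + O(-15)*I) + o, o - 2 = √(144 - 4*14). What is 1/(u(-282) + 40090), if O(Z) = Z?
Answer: 61923/7668915814 - √22/7668915814 ≈ 8.0739e-6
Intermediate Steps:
o = 2 + 2*√22 (o = 2 + √(144 - 4*14) = 2 + √(144 - 56) = 2 + √88 = 2 + 2*√22 ≈ 11.381)
u(I) = 2 + I² - 15*I + 2*√22 (u(I) = (I² - 15*I) + (2 + 2*√22) = 2 + I² - 15*I + 2*√22)
1/(u(-282) + 40090) = 1/((2 + (-282)² - 15*(-282) + 2*√22) + 40090) = 1/((2 + 79524 + 4230 + 2*√22) + 40090) = 1/((83756 + 2*√22) + 40090) = 1/(123846 + 2*√22)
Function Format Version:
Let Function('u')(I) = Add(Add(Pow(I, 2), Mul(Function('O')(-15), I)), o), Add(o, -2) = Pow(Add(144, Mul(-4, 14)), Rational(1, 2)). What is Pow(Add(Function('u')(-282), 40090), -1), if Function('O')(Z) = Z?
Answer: Add(Rational(61923, 7668915814), Mul(Rational(-1, 7668915814), Pow(22, Rational(1, 2)))) ≈ 8.0739e-6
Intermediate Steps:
o = Add(2, Mul(2, Pow(22, Rational(1, 2)))) (o = Add(2, Pow(Add(144, Mul(-4, 14)), Rational(1, 2))) = Add(2, Pow(Add(144, -56), Rational(1, 2))) = Add(2, Pow(88, Rational(1, 2))) = Add(2, Mul(2, Pow(22, Rational(1, 2)))) ≈ 11.381)
Function('u')(I) = Add(2, Pow(I, 2), Mul(-15, I), Mul(2, Pow(22, Rational(1, 2)))) (Function('u')(I) = Add(Add(Pow(I, 2), Mul(-15, I)), Add(2, Mul(2, Pow(22, Rational(1, 2))))) = Add(2, Pow(I, 2), Mul(-15, I), Mul(2, Pow(22, Rational(1, 2)))))
Pow(Add(Function('u')(-282), 40090), -1) = Pow(Add(Add(2, Pow(-282, 2), Mul(-15, -282), Mul(2, Pow(22, Rational(1, 2)))), 40090), -1) = Pow(Add(Add(2, 79524, 4230, Mul(2, Pow(22, Rational(1, 2)))), 40090), -1) = Pow(Add(Add(83756, Mul(2, Pow(22, Rational(1, 2)))), 40090), -1) = Pow(Add(123846, Mul(2, Pow(22, Rational(1, 2)))), -1)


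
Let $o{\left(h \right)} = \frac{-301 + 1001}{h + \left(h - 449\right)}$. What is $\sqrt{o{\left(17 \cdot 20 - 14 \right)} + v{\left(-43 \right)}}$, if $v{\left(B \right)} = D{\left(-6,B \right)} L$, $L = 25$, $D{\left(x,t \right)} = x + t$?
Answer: $\frac{5 i \sqrt{41093}}{29} \approx 34.951 i$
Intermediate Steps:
$D{\left(x,t \right)} = t + x$
$o{\left(h \right)} = \frac{700}{-449 + 2 h}$ ($o{\left(h \right)} = \frac{700}{h + \left(-449 + h\right)} = \frac{700}{-449 + 2 h}$)
$v{\left(B \right)} = -150 + 25 B$ ($v{\left(B \right)} = \left(B - 6\right) 25 = \left(-6 + B\right) 25 = -150 + 25 B$)
$\sqrt{o{\left(17 \cdot 20 - 14 \right)} + v{\left(-43 \right)}} = \sqrt{\frac{700}{-449 + 2 \left(17 \cdot 20 - 14\right)} + \left(-150 + 25 \left(-43\right)\right)} = \sqrt{\frac{700}{-449 + 2 \left(340 - 14\right)} - 1225} = \sqrt{\frac{700}{-449 + 2 \cdot 326} - 1225} = \sqrt{\frac{700}{-449 + 652} - 1225} = \sqrt{\frac{700}{203} - 1225} = \sqrt{700 \cdot \frac{1}{203} - 1225} = \sqrt{\frac{100}{29} - 1225} = \sqrt{- \frac{35425}{29}} = \frac{5 i \sqrt{41093}}{29}$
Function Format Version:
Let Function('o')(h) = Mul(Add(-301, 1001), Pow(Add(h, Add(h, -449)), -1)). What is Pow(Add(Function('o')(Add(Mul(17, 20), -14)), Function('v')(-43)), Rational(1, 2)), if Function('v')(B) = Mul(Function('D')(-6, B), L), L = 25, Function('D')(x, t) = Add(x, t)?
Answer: Mul(Rational(5, 29), I, Pow(41093, Rational(1, 2))) ≈ Mul(34.951, I)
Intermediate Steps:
Function('D')(x, t) = Add(t, x)
Function('o')(h) = Mul(700, Pow(Add(-449, Mul(2, h)), -1)) (Function('o')(h) = Mul(700, Pow(Add(h, Add(-449, h)), -1)) = Mul(700, Pow(Add(-449, Mul(2, h)), -1)))
Function('v')(B) = Add(-150, Mul(25, B)) (Function('v')(B) = Mul(Add(B, -6), 25) = Mul(Add(-6, B), 25) = Add(-150, Mul(25, B)))
Pow(Add(Function('o')(Add(Mul(17, 20), -14)), Function('v')(-43)), Rational(1, 2)) = Pow(Add(Mul(700, Pow(Add(-449, Mul(2, Add(Mul(17, 20), -14))), -1)), Add(-150, Mul(25, -43))), Rational(1, 2)) = Pow(Add(Mul(700, Pow(Add(-449, Mul(2, Add(340, -14))), -1)), Add(-150, -1075)), Rational(1, 2)) = Pow(Add(Mul(700, Pow(Add(-449, Mul(2, 326)), -1)), -1225), Rational(1, 2)) = Pow(Add(Mul(700, Pow(Add(-449, 652), -1)), -1225), Rational(1, 2)) = Pow(Add(Mul(700, Pow(203, -1)), -1225), Rational(1, 2)) = Pow(Add(Mul(700, Rational(1, 203)), -1225), Rational(1, 2)) = Pow(Add(Rational(100, 29), -1225), Rational(1, 2)) = Pow(Rational(-35425, 29), Rational(1, 2)) = Mul(Rational(5, 29), I, Pow(41093, Rational(1, 2)))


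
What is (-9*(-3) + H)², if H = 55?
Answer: 6724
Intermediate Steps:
(-9*(-3) + H)² = (-9*(-3) + 55)² = (27 + 55)² = 82² = 6724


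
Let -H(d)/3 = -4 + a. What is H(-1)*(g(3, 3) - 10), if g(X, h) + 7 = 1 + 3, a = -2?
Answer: -234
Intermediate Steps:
g(X, h) = -3 (g(X, h) = -7 + (1 + 3) = -7 + 4 = -3)
H(d) = 18 (H(d) = -3*(-4 - 2) = -3*(-6) = 18)
H(-1)*(g(3, 3) - 10) = 18*(-3 - 10) = 18*(-13) = -234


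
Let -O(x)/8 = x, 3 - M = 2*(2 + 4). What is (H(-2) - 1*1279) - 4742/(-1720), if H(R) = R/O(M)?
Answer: -2469584/1935 ≈ -1276.3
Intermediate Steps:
M = -9 (M = 3 - 2*(2 + 4) = 3 - 2*6 = 3 - 1*12 = 3 - 12 = -9)
O(x) = -8*x
H(R) = R/72 (H(R) = R/((-8*(-9))) = R/72)
(H(-2) - 1*1279) - 4742/(-1720) = ((1/72)*(-2) - 1*1279) - 4742/(-1720) = (-1/36 - 1279) - 4742*(-1)/1720 = -46045/36 - 1*(-2371/860) = -46045/36 + 2371/860 = -2469584/1935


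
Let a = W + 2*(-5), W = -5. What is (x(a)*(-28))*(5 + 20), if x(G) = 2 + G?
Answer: 9100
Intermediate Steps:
a = -15 (a = -5 + 2*(-5) = -5 - 10 = -15)
(x(a)*(-28))*(5 + 20) = ((2 - 15)*(-28))*(5 + 20) = -13*(-28)*25 = 364*25 = 9100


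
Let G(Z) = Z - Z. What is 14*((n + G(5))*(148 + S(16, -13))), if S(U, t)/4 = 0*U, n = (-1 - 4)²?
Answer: 51800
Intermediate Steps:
G(Z) = 0
n = 25 (n = (-5)² = 25)
S(U, t) = 0 (S(U, t) = 4*(0*U) = 4*0 = 0)
14*((n + G(5))*(148 + S(16, -13))) = 14*((25 + 0)*(148 + 0)) = 14*(25*148) = 14*3700 = 51800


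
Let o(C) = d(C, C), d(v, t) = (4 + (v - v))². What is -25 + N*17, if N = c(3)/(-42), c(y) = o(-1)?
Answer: -661/21 ≈ -31.476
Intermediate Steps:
d(v, t) = 16 (d(v, t) = (4 + 0)² = 4² = 16)
o(C) = 16
c(y) = 16
N = -8/21 (N = 16/(-42) = 16*(-1/42) = -8/21 ≈ -0.38095)
-25 + N*17 = -25 - 8/21*17 = -25 - 136/21 = -661/21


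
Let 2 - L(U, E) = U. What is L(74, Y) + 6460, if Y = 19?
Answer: 6388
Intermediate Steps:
L(U, E) = 2 - U
L(74, Y) + 6460 = (2 - 1*74) + 6460 = (2 - 74) + 6460 = -72 + 6460 = 6388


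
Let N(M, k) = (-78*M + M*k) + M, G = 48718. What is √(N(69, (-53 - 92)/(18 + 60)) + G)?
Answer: √29255070/26 ≈ 208.03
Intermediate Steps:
N(M, k) = -77*M + M*k
√(N(69, (-53 - 92)/(18 + 60)) + G) = √(69*(-77 + (-53 - 92)/(18 + 60)) + 48718) = √(69*(-77 - 145/78) + 48718) = √(69*(-6151/78) + 48718) = √(-141473/26 + 48718) = √(1125195/26) = √29255070/26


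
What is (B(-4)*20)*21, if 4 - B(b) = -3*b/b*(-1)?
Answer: 420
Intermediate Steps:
B(b) = 1 (B(b) = 4 - (-3*b/b)*(-1) = 4 - (-3*1)*(-1) = 4 - (-3)*(-1) = 4 - 1*3 = 4 - 3 = 1)
(B(-4)*20)*21 = (1*20)*21 = 20*21 = 420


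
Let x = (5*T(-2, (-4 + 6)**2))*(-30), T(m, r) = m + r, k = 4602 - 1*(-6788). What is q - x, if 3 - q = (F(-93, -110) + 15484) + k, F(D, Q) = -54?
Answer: -26517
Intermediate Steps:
k = 11390 (k = 4602 + 6788 = 11390)
q = -26817 (q = 3 - ((-54 + 15484) + 11390) = 3 - (15430 + 11390) = 3 - 1*26820 = 3 - 26820 = -26817)
x = -300 (x = (5*(-2 + (-4 + 6)**2))*(-30) = (5*(-2 + 2**2))*(-30) = (5*(-2 + 4))*(-30) = (5*2)*(-30) = 10*(-30) = -300)
q - x = -26817 - 1*(-300) = -26817 + 300 = -26517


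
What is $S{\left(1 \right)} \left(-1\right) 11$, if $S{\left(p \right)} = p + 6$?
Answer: $-77$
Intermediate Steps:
$S{\left(p \right)} = 6 + p$
$S{\left(1 \right)} \left(-1\right) 11 = \left(6 + 1\right) \left(-1\right) 11 = 7 \left(-1\right) 11 = \left(-7\right) 11 = -77$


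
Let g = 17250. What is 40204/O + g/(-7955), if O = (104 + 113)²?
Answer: -98492486/74918599 ≈ -1.3147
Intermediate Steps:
O = 47089 (O = 217² = 47089)
40204/O + g/(-7955) = 40204/47089 + 17250/(-7955) = 40204*(1/47089) + 17250*(-1/7955) = 40204/47089 - 3450/1591 = -98492486/74918599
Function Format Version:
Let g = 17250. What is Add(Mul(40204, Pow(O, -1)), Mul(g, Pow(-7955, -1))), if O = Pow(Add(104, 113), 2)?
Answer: Rational(-98492486, 74918599) ≈ -1.3147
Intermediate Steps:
O = 47089 (O = Pow(217, 2) = 47089)
Add(Mul(40204, Pow(O, -1)), Mul(g, Pow(-7955, -1))) = Add(Mul(40204, Pow(47089, -1)), Mul(17250, Pow(-7955, -1))) = Add(Mul(40204, Rational(1, 47089)), Mul(17250, Rational(-1, 7955))) = Add(Rational(40204, 47089), Rational(-3450, 1591)) = Rational(-98492486, 74918599)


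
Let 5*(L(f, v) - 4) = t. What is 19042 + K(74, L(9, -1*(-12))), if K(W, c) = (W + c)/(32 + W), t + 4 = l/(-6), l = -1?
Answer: 60555877/3180 ≈ 19043.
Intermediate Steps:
t = -23/6 (t = -4 - 1/(-6) = -4 - 1*(-1/6) = -4 + 1/6 = -23/6 ≈ -3.8333)
L(f, v) = 97/30 (L(f, v) = 4 + (1/5)*(-23/6) = 4 - 23/30 = 97/30)
K(W, c) = (W + c)/(32 + W)
19042 + K(74, L(9, -1*(-12))) = 19042 + (74 + 97/30)/(32 + 74) = 19042 + (2317/30)/106 = 19042 + (1/106)*(2317/30) = 19042 + 2317/3180 = 60555877/3180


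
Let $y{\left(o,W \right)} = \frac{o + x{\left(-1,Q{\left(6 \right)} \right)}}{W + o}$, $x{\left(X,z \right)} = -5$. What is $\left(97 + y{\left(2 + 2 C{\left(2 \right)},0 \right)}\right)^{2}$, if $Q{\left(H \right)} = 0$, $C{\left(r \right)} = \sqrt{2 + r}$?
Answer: $\frac{339889}{36} \approx 9441.4$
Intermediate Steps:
$y{\left(o,W \right)} = \frac{-5 + o}{W + o}$ ($y{\left(o,W \right)} = \frac{o - 5}{W + o} = \frac{-5 + o}{W + o}$)
$\left(97 + y{\left(2 + 2 C{\left(2 \right)},0 \right)}\right)^{2} = \left(97 + \frac{-5 + \left(2 + 2 \sqrt{2 + 2}\right)}{0 + \left(2 + 2 \sqrt{2 + 2}\right)}\right)^{2} = \left(97 + \frac{-5 + \left(2 + 2 \sqrt{4}\right)}{0 + \left(2 + 2 \sqrt{4}\right)}\right)^{2} = \left(97 + \frac{-5 + \left(2 + 2 \cdot 2\right)}{0 + \left(2 + 2 \cdot 2\right)}\right)^{2} = \left(97 + \frac{-5 + \left(2 + 4\right)}{0 + \left(2 + 4\right)}\right)^{2} = \left(97 + \frac{-5 + 6}{0 + 6}\right)^{2} = \left(97 + \frac{1}{6} \cdot 1\right)^{2} = \left(97 + \frac{1}{6}\right)^{2} = \left(\frac{583}{6}\right)^{2} = \frac{339889}{36}$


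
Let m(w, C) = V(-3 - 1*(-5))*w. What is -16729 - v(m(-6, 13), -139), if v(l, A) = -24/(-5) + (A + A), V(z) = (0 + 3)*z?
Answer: -82279/5 ≈ -16456.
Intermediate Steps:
V(z) = 3*z
m(w, C) = 6*w (m(w, C) = (3*(-3 - 1*(-5)))*w = (3*(-3 + 5))*w = (3*2)*w = 6*w)
v(l, A) = 24/5 + 2*A (v(l, A) = -24*(-1)/5 + 2*A = -4*(-6/5) + 2*A = 24/5 + 2*A)
-16729 - v(m(-6, 13), -139) = -16729 - (24/5 + 2*(-139)) = -16729 - (24/5 - 278) = -16729 - 1*(-1366/5) = -16729 + 1366/5 = -82279/5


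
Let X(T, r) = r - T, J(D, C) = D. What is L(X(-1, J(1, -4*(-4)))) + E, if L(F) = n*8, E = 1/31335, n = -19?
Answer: -4762919/31335 ≈ -152.00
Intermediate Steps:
E = 1/31335 ≈ 3.1913e-5
L(F) = -152 (L(F) = -19*8 = -152)
L(X(-1, J(1, -4*(-4)))) + E = -152 + 1/31335 = -4762919/31335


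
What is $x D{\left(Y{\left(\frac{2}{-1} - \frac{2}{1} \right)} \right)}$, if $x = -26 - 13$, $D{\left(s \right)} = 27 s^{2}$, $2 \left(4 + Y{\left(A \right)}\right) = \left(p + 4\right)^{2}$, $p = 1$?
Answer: $- \frac{304317}{4} \approx -76079.0$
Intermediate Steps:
$Y{\left(A \right)} = \frac{17}{2}$ ($Y{\left(A \right)} = -4 + \frac{\left(1 + 4\right)^{2}}{2} = -4 + \frac{5^{2}}{2} = -4 + \frac{1}{2} \cdot 25 = -4 + \frac{25}{2} = \frac{17}{2}$)
$x = -39$
$x D{\left(Y{\left(\frac{2}{-1} - \frac{2}{1} \right)} \right)} = - 39 \cdot 27 \left(\frac{17}{2}\right)^{2} = - 39 \cdot 27 \cdot \frac{289}{4} = \left(-39\right) \frac{7803}{4} = - \frac{304317}{4}$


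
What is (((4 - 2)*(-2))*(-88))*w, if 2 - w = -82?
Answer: 29568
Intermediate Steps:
w = 84 (w = 2 - 1*(-82) = 2 + 82 = 84)
(((4 - 2)*(-2))*(-88))*w = (((4 - 2)*(-2))*(-88))*84 = ((2*(-2))*(-88))*84 = -4*(-88)*84 = 352*84 = 29568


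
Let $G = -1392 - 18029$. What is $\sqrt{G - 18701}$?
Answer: $7 i \sqrt{778} \approx 195.25 i$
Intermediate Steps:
$G = -19421$ ($G = -1392 - 18029 = -19421$)
$\sqrt{G - 18701} = \sqrt{-19421 - 18701} = \sqrt{-38122} = 7 i \sqrt{778}$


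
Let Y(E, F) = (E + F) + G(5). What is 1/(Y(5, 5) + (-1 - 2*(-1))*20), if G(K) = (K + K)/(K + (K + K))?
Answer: 3/92 ≈ 0.032609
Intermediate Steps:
G(K) = ⅔ (G(K) = (2*K)/(K + 2*K) = (2*K)/((3*K)) = (2*K)*(1/(3*K)) = ⅔)
Y(E, F) = ⅔ + E + F (Y(E, F) = (E + F) + ⅔ = ⅔ + E + F)
1/(Y(5, 5) + (-1 - 2*(-1))*20) = 1/((⅔ + 5 + 5) + (-1 - 2*(-1))*20) = 1/(32/3 + (-1 + 2)*20) = 1/(32/3 + 1*20) = 1/(32/3 + 20) = 1/(92/3) = 3/92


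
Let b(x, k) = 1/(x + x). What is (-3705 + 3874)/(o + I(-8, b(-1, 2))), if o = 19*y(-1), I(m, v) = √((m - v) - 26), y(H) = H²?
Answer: 6422/789 - 169*I*√134/789 ≈ 8.1394 - 2.4795*I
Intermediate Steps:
b(x, k) = 1/(2*x)
I(m, v) = √(-26 + m - v)
o = 19 (o = 19*(-1)² = 19*1 = 19)
(-3705 + 3874)/(o + I(-8, b(-1, 2))) = (-3705 + 3874)/(19 + √(-26 - 8 - 1/(2*(-1)))) = 169/(19 + √(-26 - 8 - (-1)/2)) = 169/(19 + √(-26 - 8 - 1*(-½))) = 169/(19 + √(-26 - 8 + ½)) = 169/(19 + √(-67/2)) = 169/(19 + I*√134/2)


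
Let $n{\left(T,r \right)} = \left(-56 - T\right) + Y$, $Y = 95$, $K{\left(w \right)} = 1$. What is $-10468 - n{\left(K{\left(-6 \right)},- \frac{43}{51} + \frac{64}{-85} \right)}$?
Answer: $-10506$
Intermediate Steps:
$n{\left(T,r \right)} = 39 - T$ ($n{\left(T,r \right)} = \left(-56 - T\right) + 95 = 39 - T$)
$-10468 - n{\left(K{\left(-6 \right)},- \frac{43}{51} + \frac{64}{-85} \right)} = -10468 - \left(39 - 1\right) = -10468 - 38 = -10506$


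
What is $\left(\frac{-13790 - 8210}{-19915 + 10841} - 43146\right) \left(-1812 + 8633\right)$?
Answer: $- \frac{1335158924042}{4537} \approx -2.9428 \cdot 10^{8}$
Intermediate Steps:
$\left(\frac{-13790 - 8210}{-19915 + 10841} - 43146\right) \left(-1812 + 8633\right) = \left(- \frac{22000}{-9074} - 43146\right) 6821 = \left(\left(-22000\right) \left(- \frac{1}{9074}\right) - 43146\right) 6821 = \left(\frac{11000}{4537} - 43146\right) 6821 = \left(- \frac{195742402}{4537}\right) 6821 = - \frac{1335158924042}{4537}$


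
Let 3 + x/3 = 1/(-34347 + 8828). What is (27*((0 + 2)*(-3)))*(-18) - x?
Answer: 74643078/25519 ≈ 2925.0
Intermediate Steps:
x = -229674/25519 (x = -9 + 3/(-34347 + 8828) = -9 + 3/(-25519) = -9 + 3*(-1/25519) = -9 - 3/25519 = -229674/25519 ≈ -9.0001)
(27*((0 + 2)*(-3)))*(-18) - x = (27*((0 + 2)*(-3)))*(-18) - 1*(-229674/25519) = (27*(2*(-3)))*(-18) + 229674/25519 = (27*(-6))*(-18) + 229674/25519 = -162*(-18) + 229674/25519 = 2916 + 229674/25519 = 74643078/25519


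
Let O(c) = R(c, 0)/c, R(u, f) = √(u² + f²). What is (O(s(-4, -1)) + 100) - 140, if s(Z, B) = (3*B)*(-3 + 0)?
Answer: -39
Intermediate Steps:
R(u, f) = √(f² + u²)
s(Z, B) = -9*B (s(Z, B) = (3*B)*(-3) = -9*B)
O(c) = √(c²)/c (O(c) = √(0² + c²)/c = √(0 + c²)/c = √(c²)/c)
(O(s(-4, -1)) + 100) - 140 = (√((-9*(-1))²)/((-9*(-1))) + 100) - 140 = (√(9²)/9 + 100) - 140 = (√81/9 + 100) - 140 = ((⅑)*9 + 100) - 140 = (1 + 100) - 140 = 101 - 140 = -39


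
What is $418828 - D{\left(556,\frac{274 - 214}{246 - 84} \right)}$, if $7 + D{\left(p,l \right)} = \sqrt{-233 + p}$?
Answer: $418835 - \sqrt{323} \approx 4.1882 \cdot 10^{5}$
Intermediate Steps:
$D{\left(p,l \right)} = -7 + \sqrt{-233 + p}$
$418828 - D{\left(556,\frac{274 - 214}{246 - 84} \right)} = 418828 - \left(-7 + \sqrt{-233 + 556}\right) = 418828 - \left(-7 + \sqrt{323}\right) = 418828 + \left(7 - \sqrt{323}\right) = 418835 - \sqrt{323}$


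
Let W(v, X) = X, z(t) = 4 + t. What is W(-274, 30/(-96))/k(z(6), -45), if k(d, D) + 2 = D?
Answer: 5/752 ≈ 0.0066489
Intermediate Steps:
k(d, D) = -2 + D
W(-274, 30/(-96))/k(z(6), -45) = (30/(-96))/(-2 - 45) = (30*(-1/96))/(-47) = -5/16*(-1/47) = 5/752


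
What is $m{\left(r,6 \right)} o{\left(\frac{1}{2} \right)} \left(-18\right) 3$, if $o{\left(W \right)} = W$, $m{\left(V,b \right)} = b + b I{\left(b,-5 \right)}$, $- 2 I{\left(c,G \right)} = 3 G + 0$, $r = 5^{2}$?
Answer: $-1377$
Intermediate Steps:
$r = 25$
$I{\left(c,G \right)} = - \frac{3 G}{2}$ ($I{\left(c,G \right)} = - \frac{3 G + 0}{2} = - \frac{3 G}{2}$)
$m{\left(V,b \right)} = \frac{17 b}{2}$ ($m{\left(V,b \right)} = b + b \left(\left(- \frac{3}{2}\right) \left(-5\right)\right) = b + b \frac{15}{2} = b + \frac{15 b}{2} = \frac{17 b}{2}$)
$m{\left(r,6 \right)} o{\left(\frac{1}{2} \right)} \left(-18\right) 3 = \frac{\frac{17}{2} \cdot 6}{2} \left(-18\right) 3 = 51 \cdot \frac{1}{2} \left(-18\right) 3 = \frac{51}{2} \left(-18\right) 3 = \left(-459\right) 3 = -1377$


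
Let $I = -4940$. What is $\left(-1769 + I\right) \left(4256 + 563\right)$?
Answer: $-32330671$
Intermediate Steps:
$\left(-1769 + I\right) \left(4256 + 563\right) = \left(-1769 - 4940\right) \left(4256 + 563\right) = \left(-6709\right) 4819 = -32330671$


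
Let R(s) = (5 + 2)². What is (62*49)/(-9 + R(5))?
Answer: 1519/20 ≈ 75.950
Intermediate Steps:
R(s) = 49 (R(s) = 7² = 49)
(62*49)/(-9 + R(5)) = (62*49)/(-9 + 49) = 3038/40 = 3038*(1/40) = 1519/20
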